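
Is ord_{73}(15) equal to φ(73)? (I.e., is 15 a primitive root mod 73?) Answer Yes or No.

Yes

φ(73) = 73 − 1 = 72 = 2^3 · 3^2.
It suffices to check that the order of 15 is not a proper divisor of 72: compute 15^(72/q) for q ∈ {2, 3}.
15^36 ≡ 72 (mod 73)  [q = 2: ≢ 1 ✓]
15^24 ≡ 8 (mod 73)  [q = 3: ≢ 1 ✓]
None equal 1, so ord_73(15) = 72: 15 is a primitive root.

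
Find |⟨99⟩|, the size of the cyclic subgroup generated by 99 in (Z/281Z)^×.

56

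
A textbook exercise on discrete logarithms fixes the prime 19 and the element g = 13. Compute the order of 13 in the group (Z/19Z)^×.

Since 13 ∈ (Z/19Z)^×, its order divides φ(19) = 19 − 1 = 18 = 2 · 3^2.
Divisors of 18: 1, 2, 3, 6, 9, 18.
Evaluate successive powers at the divisors of 18:
13^1 ≡ 13 (mod 19)
13^2 ≡ 17 (mod 19)
13^3 ≡ 12 (mod 19)
13^6 ≡ 11 (mod 19)
13^9 ≡ 18 (mod 19)
13^18 ≡ 1 (mod 19) ✓
Hence ord(13) = 18.

18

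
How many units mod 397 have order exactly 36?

φ(397) = 397 − 1 = 396 = 2^2 · 3^2 · 11.
(Z/397Z)^× is cyclic (|G| = 396); a cyclic group of order m has exactly φ(d) elements of each order d | m, and none otherwise.
36 = 2^2 · 3^2 divides 396, and φ(36) = 12.

12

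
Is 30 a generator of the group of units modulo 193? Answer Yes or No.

Yes

φ(193) = 193 − 1 = 192 = 2^6 · 3.
It suffices to check that the order of 30 is not a proper divisor of 192: compute 30^(192/q) for q ∈ {2, 3}.
30^96 ≡ 192 (mod 193)  [q = 2: ≢ 1 ✓]
30^64 ≡ 108 (mod 193)  [q = 3: ≢ 1 ✓]
Every test exponent gives a nontrivial residue, hence 30 generates the full group.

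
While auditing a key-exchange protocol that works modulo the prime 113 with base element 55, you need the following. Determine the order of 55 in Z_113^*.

112

The order of 55 must divide φ(113) = 113 − 1 = 112 = 2^4 · 7.
Divisors of 112: 1, 2, 4, 7, 8, 14, 16, 28, 56, 112.
Compute 55^d (mod 113) for the divisors d until we hit 1:
55^1 ≡ 55 (mod 113)
55^2 ≡ 87 (mod 113)
55^4 ≡ 111 (mod 113)
55^7 ≡ 35 (mod 113)
55^8 ≡ 4 (mod 113)
55^14 ≡ 95 (mod 113)
55^16 ≡ 16 (mod 113)
55^28 ≡ 98 (mod 113)
55^56 ≡ 112 (mod 113)
55^112 ≡ 1 (mod 113) ✓
Therefore the multiplicative order of 55 modulo 113 is 112.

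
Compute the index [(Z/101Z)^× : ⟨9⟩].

2

ord(9) | φ(101) = 101 − 1 = 100 = 2^2 · 5^2.
Divisors of 100: 1, 2, 4, 5, 10, 20, 25, 50, 100.
Compute 9^d (mod 101) for the divisors d until we hit 1:
9^1 ≡ 9
9^2 ≡ 81
9^4 ≡ 97
9^5 ≡ 65
9^10 ≡ 84
9^20 ≡ 87
9^25 ≡ 100
9^50 ≡ 1
The order of 9 is 50, so the subgroup it generates has 50 elements.
Index = |(Z/101Z)^×| / |⟨9⟩| = 100 / 50 = 2.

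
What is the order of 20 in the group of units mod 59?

29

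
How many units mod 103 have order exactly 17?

φ(103) = 103 − 1 = 102 = 2 · 3 · 17.
(Z/103Z)^× is cyclic (|G| = 102); a cyclic group of order m has exactly φ(d) elements of each order d | m, and none otherwise.
17 | 102, and φ(17) = 17 − 1 = 16.

16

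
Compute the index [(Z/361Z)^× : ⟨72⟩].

1

By Lagrange's theorem, ord_361(72) divides φ(361) = φ(19^2) = 19·(19−1) = 342 = 2 · 3^2 · 19.
Divisors of 342: 1, 2, 3, 6, 9, 18, 19, 38, 57, 114, 171, 342.
Check 72^d mod 361 for each divisor in increasing order:
72^1 ≡ 72 (mod 361)
72^2 ≡ 130 (mod 361)
72^3 ≡ 335 (mod 361)
72^6 ≡ 315 (mod 361)
72^9 ≡ 113 (mod 361)
72^18 ≡ 134 (mod 361)
72^19 ≡ 262 (mod 361)
72^38 ≡ 54 (mod 361)
72^57 ≡ 69 (mod 361)
72^114 ≡ 68 (mod 361)
72^171 ≡ 360 (mod 361)
72^342 ≡ 1 (mod 361) ✓
The order of 72 is 342, so the subgroup it generates has 342 elements.
The index is φ(361) / ord(72) = 342 / 342 = 1.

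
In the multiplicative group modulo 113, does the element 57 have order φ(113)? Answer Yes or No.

No

φ(113) = 113 − 1 = 112 = 2^4 · 7.
An element g generates (Z/113Z)^× iff g^(112/q) ≢ 1 (mod 113) for each prime q ∈ {2, 7}.
57^56 ≡ 1 (mod 113)  [q = 2: ≡ 1 ✗]
57^16 ≡ 28 (mod 113)  [q = 7: ≢ 1 ✓]
Since 57^56 ≡ 1, the order of 57 divides 56 < 112, so 57 is not a primitive root.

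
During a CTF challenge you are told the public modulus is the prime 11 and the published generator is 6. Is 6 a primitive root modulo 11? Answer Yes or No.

Yes

φ(11) = 11 − 1 = 10 = 2 · 5.
It suffices to check that the order of 6 is not a proper divisor of 10: compute 6^(10/q) for q ∈ {2, 5}.
6^5 ≡ 10 (mod 11)  [q = 2: ≢ 1 ✓]
6^2 ≡ 3 (mod 11)  [q = 5: ≢ 1 ✓]
None equal 1, so ord_11(6) = 10: 6 is a primitive root.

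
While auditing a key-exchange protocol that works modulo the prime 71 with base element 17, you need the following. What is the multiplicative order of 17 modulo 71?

10

Since 17 ∈ (Z/71Z)^×, its order divides φ(71) = 71 − 1 = 70 = 2 · 5 · 7.
Divisors of 70: 1, 2, 5, 7, 10, 14, 35, 70.
Check 17^d mod 71 for each divisor in increasing order:
17^1 ≡ 17 (mod 71)
17^2 ≡ 5 (mod 71)
17^5 ≡ 70 (mod 71)
17^7 ≡ 66 (mod 71)
17^10 ≡ 1 (mod 71) ✓
So ord_71(17) = 10.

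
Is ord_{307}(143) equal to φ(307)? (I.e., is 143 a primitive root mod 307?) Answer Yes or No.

Yes

φ(307) = 307 − 1 = 306 = 2 · 3^2 · 17.
Test 143^(306/q) mod 307 for each prime factor q of 306:
143^153 ≡ 306 (mod 307)  [q = 2: ≢ 1 ✓]
143^102 ≡ 17 (mod 307)  [q = 3: ≢ 1 ✓]
143^18 ≡ 114 (mod 307)  [q = 17: ≢ 1 ✓]
Every test exponent gives a nontrivial residue, hence 143 generates the full group.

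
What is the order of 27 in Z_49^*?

14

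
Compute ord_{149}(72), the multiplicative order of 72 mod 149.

The order of 72 must divide φ(149) = 149 − 1 = 148 = 2^2 · 37.
Divisors of 148: 1, 2, 4, 37, 74, 148.
Test each divisor d:
72^1 ≡ 72
72^2 ≡ 118
72^4 ≡ 67
72^37 ≡ 105
72^74 ≡ 148
72^148 ≡ 1
Hence ord(72) = 148.

148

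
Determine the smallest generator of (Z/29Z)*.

φ(29) = 29 − 1 = 28 = 2^2 · 7.
g is a primitive root iff g^(28/q) ≢ 1 (mod 29) for each prime q ∈ {2, 7}.
g = 2: 2^14 ≡ 28; 2^4 ≡ 16 — none is 1, so 2 is a primitive root.
So 2 is the smallest generator of (Z/29Z)^×.

2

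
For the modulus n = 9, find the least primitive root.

φ(9) = φ(3^2) = 3·(3−1) = 6 = 2 · 3.
g is a primitive root iff g^(6/q) ≢ 1 (mod 9) for each prime q ∈ {2, 3}.
g = 2: 2^3 ≡ 8; 2^2 ≡ 4 — none is 1, so 2 is a primitive root.
The smallest primitive root modulo 9 is 2.

2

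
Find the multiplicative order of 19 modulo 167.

83

ord(19) | φ(167) = 167 − 1 = 166 = 2 · 83.
Divisors of 166: 1, 2, 83, 166.
Compute 19^d (mod 167) for the divisors d until we hit 1:
19^1 ≡ 19 (mod 167)
19^2 ≡ 27 (mod 167)
19^83 ≡ 1 (mod 167) ✓
Hence ord(19) = 83.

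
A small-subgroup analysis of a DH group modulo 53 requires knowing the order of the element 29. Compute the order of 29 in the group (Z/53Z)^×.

26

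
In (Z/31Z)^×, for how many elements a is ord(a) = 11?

φ(31) = 31 − 1 = 30 = 2 · 3 · 5.
(Z/31Z)^× is cyclic (|G| = 30); a cyclic group of order m has exactly φ(d) elements of each order d | m, and none otherwise.
11 does not divide 30, so no element of (Z/31Z)^× has order 11.

0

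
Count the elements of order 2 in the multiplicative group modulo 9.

1

φ(9) = φ(3^2) = 3·(3−1) = 6 = 2 · 3.
Since (Z/9Z)^× is cyclic of order 6, the number of elements of order d is φ(d) when d | 6 and 0 otherwise.
2 | 6, and φ(2) = 2 − 1 = 1.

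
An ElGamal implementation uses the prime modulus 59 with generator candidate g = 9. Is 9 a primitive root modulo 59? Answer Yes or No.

No

φ(59) = 59 − 1 = 58 = 2 · 29.
An element g generates (Z/59Z)^× iff g^(58/q) ≢ 1 (mod 59) for each prime q ∈ {2, 29}.
9^29 ≡ 1 (mod 59)  [q = 2: ≡ 1 ✗]
9^2 ≡ 22 (mod 59)  [q = 29: ≢ 1 ✓]
9^29 ≡ 1 shows ord(9) | 29, strictly less than φ(59); not a primitive root.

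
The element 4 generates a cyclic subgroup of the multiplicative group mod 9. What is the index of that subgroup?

Since 4 ∈ (Z/9Z)^×, its order divides φ(9) = φ(3^2) = 3·(3−1) = 6 = 2 · 3.
Divisors of 6: 1, 2, 3, 6.
Check 4^d mod 9 for each divisor in increasing order:
4^1 ≡ 4 (mod 9)
4^2 ≡ 7 (mod 9)
4^3 ≡ 1 (mod 9) ✓
So ord_9(4) = 3, hence |⟨4⟩| = 3.
Index = |(Z/9Z)^×| / |⟨4⟩| = 6 / 3 = 2.

2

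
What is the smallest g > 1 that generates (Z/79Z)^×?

φ(79) = 79 − 1 = 78 = 2 · 3 · 13.
Test candidates g = 2, 3, … against the prime factors q ∈ {2, 3, 13} of φ(79): g is a generator iff g^(78/q) ≢ 1 for every such q.
g = 2: 2^39 ≡ 1 — hits 1, so not a primitive root.
g = 3: 3^39 ≡ 78; 3^26 ≡ 23; 3^6 ≡ 18 — none is 1, so 3 is a primitive root.
So 3 is the smallest generator of (Z/79Z)^×.

3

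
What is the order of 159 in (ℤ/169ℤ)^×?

ord(159) | φ(169) = φ(13^2) = 13·(13−1) = 156 = 2^2 · 3 · 13.
Divisors of 156: 1, 2, 3, 4, 6, 12, 13, 26, 39, 52, 78, 156.
Test each divisor d:
159^1 ≡ 159 (mod 169)
159^2 ≡ 100 (mod 169)
159^3 ≡ 14 (mod 169)
159^4 ≡ 29 (mod 169)
159^6 ≡ 27 (mod 169)
159^12 ≡ 53 (mod 169)
159^13 ≡ 146 (mod 169)
159^26 ≡ 22 (mod 169)
159^39 ≡ 1 (mod 169) ✓
Therefore the multiplicative order of 159 modulo 169 is 39.

39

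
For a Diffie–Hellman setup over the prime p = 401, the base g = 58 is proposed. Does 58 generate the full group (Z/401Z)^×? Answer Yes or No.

φ(401) = 401 − 1 = 400 = 2^4 · 5^2.
It suffices to check that the order of 58 is not a proper divisor of 400: compute 58^(400/q) for q ∈ {2, 5}.
58^200 ≡ 1 (mod 401)  [q = 2: ≡ 1 ✗]
58^80 ≡ 72 (mod 401)  [q = 5: ≢ 1 ✓]
The check at q = 2 fails, so 58 generates a proper subgroup.

No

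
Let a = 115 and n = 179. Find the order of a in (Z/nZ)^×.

The order of 115 must divide φ(179) = 179 − 1 = 178 = 2 · 89.
Divisors of 178: 1, 2, 89, 178.
Compute 115^d (mod 179) for the divisors d until we hit 1:
115^1 ≡ 115 (mod 179)
115^2 ≡ 158 (mod 179)
115^89 ≡ 178 (mod 179)
115^178 ≡ 1 (mod 179) ✓
Therefore the multiplicative order of 115 modulo 179 is 178.

178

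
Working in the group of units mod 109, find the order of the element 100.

54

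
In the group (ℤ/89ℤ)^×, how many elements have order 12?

0

φ(89) = 89 − 1 = 88 = 2^3 · 11.
(Z/89Z)^× is cyclic (|G| = 88); a cyclic group of order m has exactly φ(d) elements of each order d | m, and none otherwise.
Since 12 ∤ 88, the count is 0.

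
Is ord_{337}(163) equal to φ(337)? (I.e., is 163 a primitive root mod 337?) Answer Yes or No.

φ(337) = 337 − 1 = 336 = 2^4 · 3 · 7.
An element g generates (Z/337Z)^× iff g^(336/q) ≢ 1 (mod 337) for each prime q ∈ {2, 3, 7}.
163^168 ≡ 336 (mod 337)  [q = 2: ≢ 1 ✓]
163^112 ≡ 208 (mod 337)  [q = 3: ≢ 1 ✓]
163^48 ≡ 1 (mod 337)  [q = 7: ≡ 1 ✗]
The check at q = 7 fails, so 163 generates a proper subgroup.

No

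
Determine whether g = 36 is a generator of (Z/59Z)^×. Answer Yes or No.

φ(59) = 59 − 1 = 58 = 2 · 29.
Test 36^(58/q) mod 59 for each prime factor q of 58:
36^29 ≡ 1 (mod 59)  [q = 2: ≡ 1 ✗]
36^2 ≡ 57 (mod 59)  [q = 29: ≢ 1 ✓]
The check at q = 2 fails, so 36 generates a proper subgroup.

No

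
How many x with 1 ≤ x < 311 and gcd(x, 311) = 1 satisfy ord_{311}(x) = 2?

φ(311) = 311 − 1 = 310 = 2 · 5 · 31.
Since (Z/311Z)^× is cyclic of order 310, the number of elements of order d is φ(d) when d | 310 and 0 otherwise.
2 | 310, and φ(2) = 2 − 1 = 1.

1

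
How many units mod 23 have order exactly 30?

φ(23) = 23 − 1 = 22 = 2 · 11.
(Z/23Z)^× is cyclic (|G| = 22); a cyclic group of order m has exactly φ(d) elements of each order d | m, and none otherwise.
Since 30 ∤ 22, the count is 0.

0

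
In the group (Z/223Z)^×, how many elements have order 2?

1

φ(223) = 223 − 1 = 222 = 2 · 3 · 37.
(Z/223Z)^× is cyclic (|G| = 222); a cyclic group of order m has exactly φ(d) elements of each order d | m, and none otherwise.
2 | 222, and φ(2) = 2 − 1 = 1.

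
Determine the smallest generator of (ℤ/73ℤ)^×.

5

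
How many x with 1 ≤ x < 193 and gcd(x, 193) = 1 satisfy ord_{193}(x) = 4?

φ(193) = 193 − 1 = 192 = 2^6 · 3.
(Z/193Z)^× is cyclic (|G| = 192); a cyclic group of order m has exactly φ(d) elements of each order d | m, and none otherwise.
4 = 2^2 divides 192, and φ(4) = 2.

2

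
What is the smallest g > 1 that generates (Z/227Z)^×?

2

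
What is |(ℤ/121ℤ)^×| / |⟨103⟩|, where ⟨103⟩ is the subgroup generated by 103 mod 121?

By Lagrange's theorem, ord_121(103) divides φ(121) = φ(11^2) = 11·(11−1) = 110 = 2 · 5 · 11.
Divisors of 110: 1, 2, 5, 10, 11, 22, 55, 110.
Check 103^d mod 121 for each divisor in increasing order:
103^1 ≡ 103 (mod 121)
103^2 ≡ 82 (mod 121)
103^5 ≡ 89 (mod 121)
103^10 ≡ 56 (mod 121)
103^11 ≡ 81 (mod 121)
103^22 ≡ 27 (mod 121)
103^55 ≡ 1 (mod 121) ✓
Thus |⟨103⟩| = ord(103) = 55.
Index = |(Z/121Z)^×| / |⟨103⟩| = 110 / 55 = 2.

2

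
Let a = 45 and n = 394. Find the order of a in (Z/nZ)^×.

By Lagrange's theorem, ord_394(45) divides φ(394) = φ(2)·φ(197) = 1·196 = 196 = 2^2 · 7^2.
Divisors of 196: 1, 2, 4, 7, 14, 28, 49, 98, 196.
Test each divisor d:
45^1 ≡ 45
45^2 ≡ 55
45^4 ≡ 267
45^7 ≡ 87
45^14 ≡ 83
45^28 ≡ 191
45^49 ≡ 211
45^98 ≡ 393
45^196 ≡ 1
Therefore the multiplicative order of 45 modulo 394 is 196.

196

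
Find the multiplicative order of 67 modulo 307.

306

The order of 67 must divide φ(307) = 307 − 1 = 306 = 2 · 3^2 · 17.
Divisors of 306: 1, 2, 3, 6, 9, 17, 18, 34, 51, 102, 153, 306.
Test each divisor d:
67^1 ≡ 67 (mod 307)
67^2 ≡ 191 (mod 307)
67^3 ≡ 210 (mod 307)
67^6 ≡ 199 (mod 307)
67^9 ≡ 38 (mod 307)
67^17 ≡ 214 (mod 307)
67^18 ≡ 216 (mod 307)
67^34 ≡ 53 (mod 307)
67^51 ≡ 290 (mod 307)
67^102 ≡ 289 (mod 307)
67^153 ≡ 306 (mod 307)
67^306 ≡ 1 (mod 307) ✓
Therefore the multiplicative order of 67 modulo 307 is 306.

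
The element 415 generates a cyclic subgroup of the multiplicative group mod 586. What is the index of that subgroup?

1

Since 415 ∈ (Z/586Z)^×, its order divides φ(586) = φ(2)·φ(293) = 1·292 = 292 = 2^2 · 73.
Divisors of 292: 1, 2, 4, 73, 146, 292.
Compute 415^d (mod 586) for the divisors d until we hit 1:
415^1 ≡ 415 (mod 586)
415^2 ≡ 527 (mod 586)
415^4 ≡ 551 (mod 586)
415^73 ≡ 155 (mod 586)
415^146 ≡ 585 (mod 586)
415^292 ≡ 1 (mod 586) ✓
The order of 415 is 292, so the subgroup it generates has 292 elements.
[(Z/586Z)^× : ⟨415⟩] = 292/292 = 1.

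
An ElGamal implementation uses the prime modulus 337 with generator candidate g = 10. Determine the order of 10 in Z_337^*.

336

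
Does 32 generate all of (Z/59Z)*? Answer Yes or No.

φ(59) = 59 − 1 = 58 = 2 · 29.
An element g generates (Z/59Z)^× iff g^(58/q) ≢ 1 (mod 59) for each prime q ∈ {2, 29}.
32^29 ≡ 58 (mod 59)  [q = 2: ≢ 1 ✓]
32^2 ≡ 21 (mod 59)  [q = 29: ≢ 1 ✓]
None equal 1, so ord_59(32) = 58: 32 is a primitive root.

Yes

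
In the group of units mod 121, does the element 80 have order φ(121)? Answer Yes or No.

φ(121) = φ(11^2) = 11·(11−1) = 110 = 2 · 5 · 11.
It suffices to check that the order of 80 is not a proper divisor of 110: compute 80^(110/q) for q ∈ {2, 5, 11}.
80^55 ≡ 1 (mod 121)  [q = 2: ≡ 1 ✗]
80^22 ≡ 9 (mod 121)  [q = 5: ≢ 1 ✓]
80^10 ≡ 56 (mod 121)  [q = 11: ≢ 1 ✓]
The check at q = 2 fails, so 80 generates a proper subgroup.

No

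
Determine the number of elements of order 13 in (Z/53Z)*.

φ(53) = 53 − 1 = 52 = 2^2 · 13.
Since (Z/53Z)^× is cyclic of order 52, the number of elements of order d is φ(d) when d | 52 and 0 otherwise.
13 | 52, and φ(13) = 13 − 1 = 12.

12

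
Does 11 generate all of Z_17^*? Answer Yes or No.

φ(17) = 17 − 1 = 16 = 2^4.
11 is a primitive root mod 17 iff 11^(φ(17)/q) ≢ 1 for every prime q | φ(17), i.e. q ∈ {2}.
11^8 ≡ 16 (mod 17)  [q = 2: ≢ 1 ✓]
None equal 1, so ord_17(11) = 16: 11 is a primitive root.

Yes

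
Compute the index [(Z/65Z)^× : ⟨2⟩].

ord(2) | φ(65) = φ(5·13) = (5−1)·(13−1) = 4·12 = 48 = 2^4 · 3.
Divisors of 48: 1, 2, 3, 4, 6, 8, 12, 16, 24, 48.
Test each divisor d:
2^1 ≡ 2 (mod 65)
2^2 ≡ 4 (mod 65)
2^3 ≡ 8 (mod 65)
2^4 ≡ 16 (mod 65)
2^6 ≡ 64 (mod 65)
2^8 ≡ 61 (mod 65)
2^12 ≡ 1 (mod 65) ✓
Thus |⟨2⟩| = ord(2) = 12.
Index = |(Z/65Z)^×| / |⟨2⟩| = 48 / 12 = 4.

4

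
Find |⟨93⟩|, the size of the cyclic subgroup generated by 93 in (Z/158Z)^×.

26

ord(93) | φ(158) = φ(2)·φ(79) = 1·78 = 78 = 2 · 3 · 13.
Divisors of 78: 1, 2, 3, 6, 13, 26, 39, 78.
Compute 93^d (mod 158) for the divisors d until we hit 1:
93^1 ≡ 93 (mod 158)
93^2 ≡ 117 (mod 158)
93^3 ≡ 137 (mod 158)
93^6 ≡ 125 (mod 158)
93^13 ≡ 157 (mod 158)
93^26 ≡ 1 (mod 158) ✓
Therefore the multiplicative order of 93 modulo 158 is 26.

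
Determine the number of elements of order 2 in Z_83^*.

φ(83) = 83 − 1 = 82 = 2 · 41.
(Z/83Z)^× is cyclic (|G| = 82); a cyclic group of order m has exactly φ(d) elements of each order d | m, and none otherwise.
2 | 82, and φ(2) = 2 − 1 = 1.

1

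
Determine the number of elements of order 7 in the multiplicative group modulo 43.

φ(43) = 43 − 1 = 42 = 2 · 3 · 7.
(Z/43Z)^× is cyclic (|G| = 42); a cyclic group of order m has exactly φ(d) elements of each order d | m, and none otherwise.
7 | 42, and φ(7) = 7 − 1 = 6.

6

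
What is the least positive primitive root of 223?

φ(223) = 223 − 1 = 222 = 2 · 3 · 37.
Test candidates g = 2, 3, … against the prime factors q ∈ {2, 3, 37} of φ(223): g is a generator iff g^(222/q) ≢ 1 for every such q.
g = 2: 2^111 ≡ 1 — hits 1, so not a primitive root.
g = 3: 3^111 ≡ 222; 3^74 ≡ 183; 3^6 ≡ 60 — none is 1, so 3 is a primitive root.
Hence the least primitive root of 223 is 3.

3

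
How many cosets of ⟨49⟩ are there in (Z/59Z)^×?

2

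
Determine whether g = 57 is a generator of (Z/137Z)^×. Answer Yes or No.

Yes

φ(137) = 137 − 1 = 136 = 2^3 · 17.
Test 57^(136/q) mod 137 for each prime factor q of 136:
57^68 ≡ 136 (mod 137)  [q = 2: ≢ 1 ✓]
57^8 ≡ 59 (mod 137)  [q = 17: ≢ 1 ✓]
All checks pass, so 57 has order 136 and is a primitive root modulo 137.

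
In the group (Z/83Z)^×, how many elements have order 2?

1

φ(83) = 83 − 1 = 82 = 2 · 41.
In a cyclic group of order 82, there are φ(d) elements of order d for each divisor d of 82, and zero for non-divisors.
2 | 82, and φ(2) = 2 − 1 = 1.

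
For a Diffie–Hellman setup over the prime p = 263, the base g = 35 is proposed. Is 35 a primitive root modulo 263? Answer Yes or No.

No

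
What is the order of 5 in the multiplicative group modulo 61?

30

The order of 5 must divide φ(61) = 61 − 1 = 60 = 2^2 · 3 · 5.
Divisors of 60: 1, 2, 3, 4, 5, 6, 10, 12, 15, 20, 30, 60.
Check 5^d mod 61 for each divisor in increasing order:
5^1 ≡ 5 (mod 61)
5^2 ≡ 25 (mod 61)
5^3 ≡ 3 (mod 61)
5^4 ≡ 15 (mod 61)
5^5 ≡ 14 (mod 61)
5^6 ≡ 9 (mod 61)
5^10 ≡ 13 (mod 61)
5^12 ≡ 20 (mod 61)
5^15 ≡ 60 (mod 61)
5^20 ≡ 47 (mod 61)
5^30 ≡ 1 (mod 61) ✓
The smallest such exponent is 30, so the order of 5 is 30.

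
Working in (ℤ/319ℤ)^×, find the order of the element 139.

70

Since 139 ∈ (Z/319Z)^×, its order divides φ(319) = φ(11·29) = (11−1)·(29−1) = 10·28 = 280 = 2^3 · 5 · 7.
Divisors of 280: 1, 2, 4, 5, 7, 8, 10, 14, 20, 28, 35, 40, 56, 70, 140, 280.
Check 139^d mod 319 for each divisor in increasing order:
139^1 ≡ 139
139^2 ≡ 181
139^4 ≡ 223
139^5 ≡ 54
139^7 ≡ 204
139^8 ≡ 284
139^10 ≡ 45
139^14 ≡ 146
139^20 ≡ 111
139^28 ≡ 262
139^35 ≡ 175
139^40 ≡ 199
139^56 ≡ 59
139^70 ≡ 1
So ord_319(139) = 70.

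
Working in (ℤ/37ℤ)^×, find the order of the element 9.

9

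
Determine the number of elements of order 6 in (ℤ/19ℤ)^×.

φ(19) = 19 − 1 = 18 = 2 · 3^2.
Since (Z/19Z)^× is cyclic of order 18, the number of elements of order d is φ(d) when d | 18 and 0 otherwise.
6 = 2 · 3 divides 18, and φ(6) = 2.

2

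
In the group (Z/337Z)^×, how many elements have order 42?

12

φ(337) = 337 − 1 = 336 = 2^4 · 3 · 7.
In a cyclic group of order 336, there are φ(d) elements of order d for each divisor d of 336, and zero for non-divisors.
42 = 2 · 3 · 7 divides 336, and φ(42) = 12.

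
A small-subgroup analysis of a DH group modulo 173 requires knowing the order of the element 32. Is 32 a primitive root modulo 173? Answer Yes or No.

Yes

φ(173) = 173 − 1 = 172 = 2^2 · 43.
Test 32^(172/q) mod 173 for each prime factor q of 172:
32^86 ≡ 172 (mod 173)  [q = 2: ≢ 1 ✓]
32^4 ≡ 23 (mod 173)  [q = 43: ≢ 1 ✓]
None equal 1, so ord_173(32) = 172: 32 is a primitive root.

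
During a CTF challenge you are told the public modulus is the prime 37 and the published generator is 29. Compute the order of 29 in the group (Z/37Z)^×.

12

The order of 29 must divide φ(37) = 37 − 1 = 36 = 2^2 · 3^2.
Divisors of 36: 1, 2, 3, 4, 6, 9, 12, 18, 36.
Test each divisor d:
29^1 ≡ 29 (mod 37)
29^2 ≡ 27 (mod 37)
29^3 ≡ 6 (mod 37)
29^4 ≡ 26 (mod 37)
29^6 ≡ 36 (mod 37)
29^9 ≡ 31 (mod 37)
29^12 ≡ 1 (mod 37) ✓
The smallest such exponent is 12, so the order of 29 is 12.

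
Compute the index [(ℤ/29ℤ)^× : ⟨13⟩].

Since 13 ∈ (Z/29Z)^×, its order divides φ(29) = 29 − 1 = 28 = 2^2 · 7.
Divisors of 28: 1, 2, 4, 7, 14, 28.
Compute 13^d (mod 29) for the divisors d until we hit 1:
13^1 ≡ 13
13^2 ≡ 24
13^4 ≡ 25
13^7 ≡ 28
13^14 ≡ 1
So ord_29(13) = 14, hence |⟨13⟩| = 14.
The index is φ(29) / ord(13) = 28 / 14 = 2.

2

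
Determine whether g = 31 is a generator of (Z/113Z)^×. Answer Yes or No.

φ(113) = 113 − 1 = 112 = 2^4 · 7.
31 is a primitive root mod 113 iff 31^(φ(113)/q) ≢ 1 for every prime q | φ(113), i.e. q ∈ {2, 7}.
31^56 ≡ 1 (mod 113)  [q = 2: ≡ 1 ✗]
31^16 ≡ 49 (mod 113)  [q = 7: ≢ 1 ✓]
The check at q = 2 fails, so 31 generates a proper subgroup.

No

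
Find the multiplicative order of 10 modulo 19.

By Lagrange's theorem, ord_19(10) divides φ(19) = 19 − 1 = 18 = 2 · 3^2.
Divisors of 18: 1, 2, 3, 6, 9, 18.
Check 10^d mod 19 for each divisor in increasing order:
10^1 ≡ 10 (mod 19)
10^2 ≡ 5 (mod 19)
10^3 ≡ 12 (mod 19)
10^6 ≡ 11 (mod 19)
10^9 ≡ 18 (mod 19)
10^18 ≡ 1 (mod 19) ✓
The smallest such exponent is 18, so the order of 10 is 18.

18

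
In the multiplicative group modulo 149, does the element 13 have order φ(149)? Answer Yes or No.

Yes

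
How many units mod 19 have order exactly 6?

φ(19) = 19 − 1 = 18 = 2 · 3^2.
Since (Z/19Z)^× is cyclic of order 18, the number of elements of order d is φ(d) when d | 18 and 0 otherwise.
6 = 2 · 3 divides 18, and φ(6) = 2.

2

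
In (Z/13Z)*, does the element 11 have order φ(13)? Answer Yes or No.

Yes

φ(13) = 13 − 1 = 12 = 2^2 · 3.
It suffices to check that the order of 11 is not a proper divisor of 12: compute 11^(12/q) for q ∈ {2, 3}.
11^6 ≡ 12 (mod 13)  [q = 2: ≢ 1 ✓]
11^4 ≡ 3 (mod 13)  [q = 3: ≢ 1 ✓]
All checks pass, so 11 has order 12 and is a primitive root modulo 13.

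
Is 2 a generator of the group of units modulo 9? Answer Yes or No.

φ(9) = φ(3^2) = 3·(3−1) = 6 = 2 · 3.
2 is a primitive root mod 9 iff 2^(φ(9)/q) ≢ 1 for every prime q | φ(9), i.e. q ∈ {2, 3}.
2^3 ≡ 8 (mod 9)  [q = 2: ≢ 1 ✓]
2^2 ≡ 4 (mod 9)  [q = 3: ≢ 1 ✓]
None equal 1, so ord_9(2) = 6: 2 is a primitive root.

Yes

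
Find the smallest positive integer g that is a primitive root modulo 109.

φ(109) = 109 − 1 = 108 = 2^2 · 3^3.
Test candidates g = 2, 3, … against the prime factors q ∈ {2, 3} of φ(109): g is a generator iff g^(108/q) ≢ 1 for every such q.
g = 2: 2^54 ≡ 108; 2^36 ≡ 1 — hits 1, so not a primitive root.
g = 3: 3^54 ≡ 1 — hits 1, so not a primitive root.
g = 4: 4^54 ≡ 1 — hits 1, so not a primitive root.
g = 5: 5^54 ≡ 1 — hits 1, so not a primitive root.
g = 6: 6^54 ≡ 108; 6^36 ≡ 63 — none is 1, so 6 is a primitive root.
So 6 is the smallest generator of (Z/109Z)^×.

6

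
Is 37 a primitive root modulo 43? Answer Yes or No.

No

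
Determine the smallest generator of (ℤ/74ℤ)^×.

φ(74) = φ(2)·φ(37) = 1·36 = 36 = 2^2 · 3^2.
Test candidates g = 2, 3, … against the prime factors q ∈ {2, 3} of φ(74): g is a generator iff g^(36/q) ≢ 1 for every such q.
g = 2: gcd(2, 74) = 2 > 1, not a unit — skip.
g = 3: 3^18 ≡ 1 — hits 1, so not a primitive root.
g = 4: gcd(4, 74) = 2 > 1, not a unit — skip.
g = 5: 5^18 ≡ 73; 5^12 ≡ 47 — none is 1, so 5 is a primitive root.
So 5 is the smallest generator of (Z/74Z)^×.

5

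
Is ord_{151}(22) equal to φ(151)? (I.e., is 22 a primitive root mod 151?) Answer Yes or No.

φ(151) = 151 − 1 = 150 = 2 · 3 · 5^2.
Test 22^(150/q) mod 151 for each prime factor q of 150:
22^75 ≡ 1 (mod 151)  [q = 2: ≡ 1 ✗]
22^50 ≡ 118 (mod 151)  [q = 3: ≢ 1 ✓]
22^30 ≡ 64 (mod 151)  [q = 5: ≢ 1 ✓]
Since 22^75 ≡ 1, the order of 22 divides 75 < 150, so 22 is not a primitive root.

No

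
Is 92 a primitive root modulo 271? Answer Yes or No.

φ(271) = 271 − 1 = 270 = 2 · 3^3 · 5.
92 is a primitive root mod 271 iff 92^(φ(271)/q) ≢ 1 for every prime q | φ(271), i.e. q ∈ {2, 3, 5}.
92^135 ≡ 270 (mod 271)  [q = 2: ≢ 1 ✓]
92^90 ≡ 28 (mod 271)  [q = 3: ≢ 1 ✓]
92^54 ≡ 187 (mod 271)  [q = 5: ≢ 1 ✓]
None equal 1, so ord_271(92) = 270: 92 is a primitive root.

Yes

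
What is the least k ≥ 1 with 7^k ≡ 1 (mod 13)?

The order of 7 must divide φ(13) = 13 − 1 = 12 = 2^2 · 3.
Divisors of 12: 1, 2, 3, 4, 6, 12.
Check 7^d mod 13 for each divisor in increasing order:
7^1 ≡ 7 (mod 13)
7^2 ≡ 10 (mod 13)
7^3 ≡ 5 (mod 13)
7^4 ≡ 9 (mod 13)
7^6 ≡ 12 (mod 13)
7^12 ≡ 1 (mod 13) ✓
Hence ord(7) = 12.

12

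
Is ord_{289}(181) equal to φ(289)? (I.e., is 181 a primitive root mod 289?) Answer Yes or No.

φ(289) = φ(17^2) = 17·(17−1) = 272 = 2^4 · 17.
Test 181^(272/q) mod 289 for each prime factor q of 272:
181^136 ≡ 288 (mod 289)  [q = 2: ≢ 1 ✓]
181^16 ≡ 86 (mod 289)  [q = 17: ≢ 1 ✓]
None equal 1, so ord_289(181) = 272: 181 is a primitive root.

Yes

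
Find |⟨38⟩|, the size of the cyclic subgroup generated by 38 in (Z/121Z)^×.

55

ord(38) | φ(121) = φ(11^2) = 11·(11−1) = 110 = 2 · 5 · 11.
Divisors of 110: 1, 2, 5, 10, 11, 22, 55, 110.
Evaluate successive powers at the divisors of 110:
38^1 ≡ 38
38^2 ≡ 113
38^5 ≡ 12
38^10 ≡ 23
38^11 ≡ 27
38^22 ≡ 3
38^55 ≡ 1
Hence ord(38) = 55.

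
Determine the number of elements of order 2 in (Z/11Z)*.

φ(11) = 11 − 1 = 10 = 2 · 5.
In a cyclic group of order 10, there are φ(d) elements of order d for each divisor d of 10, and zero for non-divisors.
2 | 10, and φ(2) = 2 − 1 = 1.

1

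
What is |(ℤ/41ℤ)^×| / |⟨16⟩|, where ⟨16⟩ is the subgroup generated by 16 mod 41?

ord(16) | φ(41) = 41 − 1 = 40 = 2^3 · 5.
Divisors of 40: 1, 2, 4, 5, 8, 10, 20, 40.
Check 16^d mod 41 for each divisor in increasing order:
16^1 ≡ 16
16^2 ≡ 10
16^4 ≡ 18
16^5 ≡ 1
Thus |⟨16⟩| = ord(16) = 5.
The index is φ(41) / ord(16) = 40 / 5 = 8.

8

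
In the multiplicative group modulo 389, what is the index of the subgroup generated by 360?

1

By Lagrange's theorem, ord_389(360) divides φ(389) = 389 − 1 = 388 = 2^2 · 97.
Divisors of 388: 1, 2, 4, 97, 194, 388.
Test each divisor d:
360^1 ≡ 360 (mod 389)
360^2 ≡ 63 (mod 389)
360^4 ≡ 79 (mod 389)
360^97 ≡ 115 (mod 389)
360^194 ≡ 388 (mod 389)
360^388 ≡ 1 (mod 389) ✓
Thus |⟨360⟩| = ord(360) = 388.
The index is φ(389) / ord(360) = 388 / 388 = 1.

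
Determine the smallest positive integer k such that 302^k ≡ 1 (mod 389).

The order of 302 must divide φ(389) = 389 − 1 = 388 = 2^2 · 97.
Divisors of 388: 1, 2, 4, 97, 194, 388.
Evaluate successive powers at the divisors of 388:
302^1 ≡ 302
302^2 ≡ 178
302^4 ≡ 175
302^97 ≡ 1
Hence ord(302) = 97.

97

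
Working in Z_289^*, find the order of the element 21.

By Lagrange's theorem, ord_289(21) divides φ(289) = φ(17^2) = 17·(17−1) = 272 = 2^4 · 17.
Divisors of 272: 1, 2, 4, 8, 16, 17, 34, 68, 136, 272.
Check 21^d mod 289 for each divisor in increasing order:
21^1 ≡ 21 (mod 289)
21^2 ≡ 152 (mod 289)
21^4 ≡ 273 (mod 289)
21^8 ≡ 256 (mod 289)
21^16 ≡ 222 (mod 289)
21^17 ≡ 38 (mod 289)
21^34 ≡ 288 (mod 289)
21^68 ≡ 1 (mod 289) ✓
So ord_289(21) = 68.

68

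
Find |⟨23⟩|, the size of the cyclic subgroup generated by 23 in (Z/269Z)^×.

By Lagrange's theorem, ord_269(23) divides φ(269) = 269 − 1 = 268 = 2^2 · 67.
Divisors of 268: 1, 2, 4, 67, 134, 268.
Compute 23^d (mod 269) for the divisors d until we hit 1:
23^1 ≡ 23 (mod 269)
23^2 ≡ 260 (mod 269)
23^4 ≡ 81 (mod 269)
23^67 ≡ 1 (mod 269) ✓
So ord_269(23) = 67.

67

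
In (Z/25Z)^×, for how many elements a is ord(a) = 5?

4

φ(25) = φ(5^2) = 5·(5−1) = 20 = 2^2 · 5.
(Z/25Z)^× is cyclic (|G| = 20); a cyclic group of order m has exactly φ(d) elements of each order d | m, and none otherwise.
5 | 20, and φ(5) = 5 − 1 = 4.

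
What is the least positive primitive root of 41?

6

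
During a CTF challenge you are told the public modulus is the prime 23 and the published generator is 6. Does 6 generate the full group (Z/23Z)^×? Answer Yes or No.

φ(23) = 23 − 1 = 22 = 2 · 11.
6 is a primitive root mod 23 iff 6^(φ(23)/q) ≢ 1 for every prime q | φ(23), i.e. q ∈ {2, 11}.
6^11 ≡ 1 (mod 23)  [q = 2: ≡ 1 ✗]
6^2 ≡ 13 (mod 23)  [q = 11: ≢ 1 ✓]
6^11 ≡ 1 shows ord(6) | 11, strictly less than φ(23); not a primitive root.

No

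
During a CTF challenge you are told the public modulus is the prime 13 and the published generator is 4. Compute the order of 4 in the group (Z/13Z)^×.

The order of 4 must divide φ(13) = 13 − 1 = 12 = 2^2 · 3.
Divisors of 12: 1, 2, 3, 4, 6, 12.
Evaluate successive powers at the divisors of 12:
4^1 ≡ 4 (mod 13)
4^2 ≡ 3 (mod 13)
4^3 ≡ 12 (mod 13)
4^4 ≡ 9 (mod 13)
4^6 ≡ 1 (mod 13) ✓
The smallest such exponent is 6, so the order of 4 is 6.

6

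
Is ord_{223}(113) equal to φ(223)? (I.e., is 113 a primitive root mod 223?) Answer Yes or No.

φ(223) = 223 − 1 = 222 = 2 · 3 · 37.
It suffices to check that the order of 113 is not a proper divisor of 222: compute 113^(222/q) for q ∈ {2, 3, 37}.
113^111 ≡ 222 (mod 223)  [q = 2: ≢ 1 ✓]
113^74 ≡ 183 (mod 223)  [q = 3: ≢ 1 ✓]
113^6 ≡ 210 (mod 223)  [q = 37: ≢ 1 ✓]
Every test exponent gives a nontrivial residue, hence 113 generates the full group.

Yes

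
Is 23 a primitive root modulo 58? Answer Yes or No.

No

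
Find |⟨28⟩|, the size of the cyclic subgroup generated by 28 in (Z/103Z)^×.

By Lagrange's theorem, ord_103(28) divides φ(103) = 103 − 1 = 102 = 2 · 3 · 17.
Divisors of 102: 1, 2, 3, 6, 17, 34, 51, 102.
Check 28^d mod 103 for each divisor in increasing order:
28^1 ≡ 28
28^2 ≡ 63
28^3 ≡ 13
28^6 ≡ 66
28^17 ≡ 56
28^34 ≡ 46
28^51 ≡ 1
Hence ord(28) = 51.

51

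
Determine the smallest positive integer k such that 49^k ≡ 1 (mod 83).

By Lagrange's theorem, ord_83(49) divides φ(83) = 83 − 1 = 82 = 2 · 41.
Divisors of 82: 1, 2, 41, 82.
Evaluate successive powers at the divisors of 82:
49^1 ≡ 49 (mod 83)
49^2 ≡ 77 (mod 83)
49^41 ≡ 1 (mod 83) ✓
So ord_83(49) = 41.

41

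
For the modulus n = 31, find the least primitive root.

φ(31) = 31 − 1 = 30 = 2 · 3 · 5.
Test candidates g = 2, 3, … against the prime factors q ∈ {2, 3, 5} of φ(31): g is a generator iff g^(30/q) ≢ 1 for every such q.
g = 2: 2^15 ≡ 1 — hits 1, so not a primitive root.
g = 3: 3^15 ≡ 30; 3^10 ≡ 25; 3^6 ≡ 16 — none is 1, so 3 is a primitive root.
The smallest primitive root modulo 31 is 3.

3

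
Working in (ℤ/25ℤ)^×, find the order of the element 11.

Since 11 ∈ (Z/25Z)^×, its order divides φ(25) = φ(5^2) = 5·(5−1) = 20 = 2^2 · 5.
Divisors of 20: 1, 2, 4, 5, 10, 20.
Test each divisor d:
11^1 ≡ 11
11^2 ≡ 21
11^4 ≡ 16
11^5 ≡ 1
Hence ord(11) = 5.

5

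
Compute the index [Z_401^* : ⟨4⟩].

4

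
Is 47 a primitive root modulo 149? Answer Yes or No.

φ(149) = 149 − 1 = 148 = 2^2 · 37.
Test 47^(148/q) mod 149 for each prime factor q of 148:
47^74 ≡ 1 (mod 149)  [q = 2: ≡ 1 ✗]
47^4 ≡ 80 (mod 149)  [q = 37: ≢ 1 ✓]
47^74 ≡ 1 shows ord(47) | 74, strictly less than φ(149); not a primitive root.

No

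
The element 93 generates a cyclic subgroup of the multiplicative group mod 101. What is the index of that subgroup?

1

ord(93) | φ(101) = 101 − 1 = 100 = 2^2 · 5^2.
Divisors of 100: 1, 2, 4, 5, 10, 20, 25, 50, 100.
Compute 93^d (mod 101) for the divisors d until we hit 1:
93^1 ≡ 93
93^2 ≡ 64
93^4 ≡ 56
93^5 ≡ 57
93^10 ≡ 17
93^20 ≡ 87
93^25 ≡ 10
93^50 ≡ 100
93^100 ≡ 1
The order of 93 is 100, so the subgroup it generates has 100 elements.
The index is φ(101) / ord(93) = 100 / 100 = 1.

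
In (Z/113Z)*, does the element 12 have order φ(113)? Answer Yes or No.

Yes

φ(113) = 113 − 1 = 112 = 2^4 · 7.
It suffices to check that the order of 12 is not a proper divisor of 112: compute 12^(112/q) for q ∈ {2, 7}.
12^56 ≡ 112 (mod 113)  [q = 2: ≢ 1 ✓]
12^16 ≡ 106 (mod 113)  [q = 7: ≢ 1 ✓]
Every test exponent gives a nontrivial residue, hence 12 generates the full group.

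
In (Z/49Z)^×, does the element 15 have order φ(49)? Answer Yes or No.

φ(49) = φ(7^2) = 7·(7−1) = 42 = 2 · 3 · 7.
Test 15^(42/q) mod 49 for each prime factor q of 42:
15^21 ≡ 1 (mod 49)  [q = 2: ≡ 1 ✗]
15^14 ≡ 1 (mod 49)  [q = 3: ≡ 1 ✗]
15^6 ≡ 36 (mod 49)  [q = 7: ≢ 1 ✓]
15^21 ≡ 1 shows ord(15) | 21, strictly less than φ(49); not a primitive root.

No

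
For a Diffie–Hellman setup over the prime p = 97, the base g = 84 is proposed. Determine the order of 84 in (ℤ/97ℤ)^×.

96

Since 84 ∈ (Z/97Z)^×, its order divides φ(97) = 97 − 1 = 96 = 2^5 · 3.
Divisors of 96: 1, 2, 3, 4, 6, 8, 12, 16, 24, 32, 48, 96.
Compute 84^d (mod 97) for the divisors d until we hit 1:
84^1 ≡ 84
84^2 ≡ 72
84^3 ≡ 34
84^4 ≡ 43
84^6 ≡ 89
84^8 ≡ 6
84^12 ≡ 64
84^16 ≡ 36
84^24 ≡ 22
84^32 ≡ 35
84^48 ≡ 96
84^96 ≡ 1
The smallest such exponent is 96, so the order of 84 is 96.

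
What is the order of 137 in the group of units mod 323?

Since 137 ∈ (Z/323Z)^×, its order divides φ(323) = φ(17·19) = (17−1)·(19−1) = 16·18 = 288 = 2^5 · 3^2.
Divisors of 288: 1, 2, 3, 4, 6, 8, 9, 12, 16, 18, 24, 32, 36, 48, 72, 96, 144, 288.
Check 137^d mod 323 for each divisor in increasing order:
137^1 ≡ 137 (mod 323)
137^2 ≡ 35 (mod 323)
137^3 ≡ 273 (mod 323)
137^4 ≡ 256 (mod 323)
137^6 ≡ 239 (mod 323)
137^8 ≡ 290 (mod 323)
137^9 ≡ 1 (mod 323) ✓
Therefore the multiplicative order of 137 modulo 323 is 9.

9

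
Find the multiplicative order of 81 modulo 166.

41

ord(81) | φ(166) = φ(2)·φ(83) = 1·82 = 82 = 2 · 41.
Divisors of 82: 1, 2, 41, 82.
Check 81^d mod 166 for each divisor in increasing order:
81^1 ≡ 81
81^2 ≡ 87
81^41 ≡ 1
The smallest such exponent is 41, so the order of 81 is 41.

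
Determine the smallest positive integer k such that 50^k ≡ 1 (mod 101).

100

The order of 50 must divide φ(101) = 101 − 1 = 100 = 2^2 · 5^2.
Divisors of 100: 1, 2, 4, 5, 10, 20, 25, 50, 100.
Compute 50^d (mod 101) for the divisors d until we hit 1:
50^1 ≡ 50
50^2 ≡ 76
50^4 ≡ 19
50^5 ≡ 41
50^10 ≡ 65
50^20 ≡ 84
50^25 ≡ 10
50^50 ≡ 100
50^100 ≡ 1
Hence ord(50) = 100.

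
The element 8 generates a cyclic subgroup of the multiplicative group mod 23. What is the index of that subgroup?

2

The order of 8 must divide φ(23) = 23 − 1 = 22 = 2 · 11.
Divisors of 22: 1, 2, 11, 22.
Evaluate successive powers at the divisors of 22:
8^1 ≡ 8
8^2 ≡ 18
8^11 ≡ 1
So ord_23(8) = 11, hence |⟨8⟩| = 11.
Index = |(Z/23Z)^×| / |⟨8⟩| = 22 / 11 = 2.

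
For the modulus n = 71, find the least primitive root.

7

φ(71) = 71 − 1 = 70 = 2 · 5 · 7.
g is a primitive root iff g^(70/q) ≢ 1 (mod 71) for each prime q ∈ {2, 5, 7}.
g = 2: 2^35 ≡ 1 — hits 1, so not a primitive root.
g = 3: 3^35 ≡ 1 — hits 1, so not a primitive root.
g = 4: 4^35 ≡ 1 — hits 1, so not a primitive root.
g = 5: 5^35 ≡ 1 — hits 1, so not a primitive root.
g = 6: 6^35 ≡ 1 — hits 1, so not a primitive root.
g = 7: 7^35 ≡ 70; 7^14 ≡ 54; 7^10 ≡ 45 — none is 1, so 7 is a primitive root.
Hence the least primitive root of 71 is 7.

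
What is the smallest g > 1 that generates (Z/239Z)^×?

φ(239) = 239 − 1 = 238 = 2 · 7 · 17.
g is a primitive root iff g^(238/q) ≢ 1 (mod 239) for each prime q ∈ {2, 7, 17}.
g = 2: 2^119 ≡ 1 — hits 1, so not a primitive root.
g = 3: 3^119 ≡ 1 — hits 1, so not a primitive root.
g = 4: 4^119 ≡ 1 — hits 1, so not a primitive root.
g = 5: 5^119 ≡ 1 — hits 1, so not a primitive root.
g = 6: 6^119 ≡ 1 — hits 1, so not a primitive root.
g = 7: 7^119 ≡ 238; 7^34 ≡ 24; 7^14 ≡ 211 — none is 1, so 7 is a primitive root.
Hence the least primitive root of 239 is 7.

7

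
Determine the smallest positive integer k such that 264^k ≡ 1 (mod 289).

136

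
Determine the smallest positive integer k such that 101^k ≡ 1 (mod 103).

102

Since 101 ∈ (Z/103Z)^×, its order divides φ(103) = 103 − 1 = 102 = 2 · 3 · 17.
Divisors of 102: 1, 2, 3, 6, 17, 34, 51, 102.
Check 101^d mod 103 for each divisor in increasing order:
101^1 ≡ 101
101^2 ≡ 4
101^3 ≡ 95
101^6 ≡ 64
101^17 ≡ 47
101^34 ≡ 46
101^51 ≡ 102
101^102 ≡ 1
So ord_103(101) = 102.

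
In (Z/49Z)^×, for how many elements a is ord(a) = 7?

6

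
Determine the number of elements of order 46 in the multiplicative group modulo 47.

φ(47) = 47 − 1 = 46 = 2 · 23.
Since (Z/47Z)^× is cyclic of order 46, the number of elements of order d is φ(d) when d | 46 and 0 otherwise.
46 = 2 · 23 divides 46, and φ(46) = 22.

22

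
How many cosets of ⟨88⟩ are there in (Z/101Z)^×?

ord(88) | φ(101) = 101 − 1 = 100 = 2^2 · 5^2.
Divisors of 100: 1, 2, 4, 5, 10, 20, 25, 50, 100.
Test each divisor d:
88^1 ≡ 88 (mod 101)
88^2 ≡ 68 (mod 101)
88^4 ≡ 79 (mod 101)
88^5 ≡ 84 (mod 101)
88^10 ≡ 87 (mod 101)
88^20 ≡ 95 (mod 101)
88^25 ≡ 1 (mod 101) ✓
Thus |⟨88⟩| = ord(88) = 25.
The index is φ(101) / ord(88) = 100 / 25 = 4.

4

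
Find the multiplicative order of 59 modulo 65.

12

Since 59 ∈ (Z/65Z)^×, its order divides φ(65) = φ(5·13) = (5−1)·(13−1) = 4·12 = 48 = 2^4 · 3.
Divisors of 48: 1, 2, 3, 4, 6, 8, 12, 16, 24, 48.
Compute 59^d (mod 65) for the divisors d until we hit 1:
59^1 ≡ 59 (mod 65)
59^2 ≡ 36 (mod 65)
59^3 ≡ 44 (mod 65)
59^4 ≡ 61 (mod 65)
59^6 ≡ 51 (mod 65)
59^8 ≡ 16 (mod 65)
59^12 ≡ 1 (mod 65) ✓
The smallest such exponent is 12, so the order of 59 is 12.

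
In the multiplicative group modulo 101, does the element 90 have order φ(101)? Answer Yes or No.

φ(101) = 101 − 1 = 100 = 2^2 · 5^2.
An element g generates (Z/101Z)^× iff g^(100/q) ≢ 1 (mod 101) for each prime q ∈ {2, 5}.
90^50 ≡ 100 (mod 101)  [q = 2: ≢ 1 ✓]
90^20 ≡ 87 (mod 101)  [q = 5: ≢ 1 ✓]
Every test exponent gives a nontrivial residue, hence 90 generates the full group.

Yes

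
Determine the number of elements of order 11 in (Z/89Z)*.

10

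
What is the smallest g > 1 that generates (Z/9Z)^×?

φ(9) = φ(3^2) = 3·(3−1) = 6 = 2 · 3.
Test candidates g = 2, 3, … against the prime factors q ∈ {2, 3} of φ(9): g is a generator iff g^(6/q) ≢ 1 for every such q.
g = 2: 2^3 ≡ 8; 2^2 ≡ 4 — none is 1, so 2 is a primitive root.
Hence the least primitive root of 9 is 2.

2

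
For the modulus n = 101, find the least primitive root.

2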